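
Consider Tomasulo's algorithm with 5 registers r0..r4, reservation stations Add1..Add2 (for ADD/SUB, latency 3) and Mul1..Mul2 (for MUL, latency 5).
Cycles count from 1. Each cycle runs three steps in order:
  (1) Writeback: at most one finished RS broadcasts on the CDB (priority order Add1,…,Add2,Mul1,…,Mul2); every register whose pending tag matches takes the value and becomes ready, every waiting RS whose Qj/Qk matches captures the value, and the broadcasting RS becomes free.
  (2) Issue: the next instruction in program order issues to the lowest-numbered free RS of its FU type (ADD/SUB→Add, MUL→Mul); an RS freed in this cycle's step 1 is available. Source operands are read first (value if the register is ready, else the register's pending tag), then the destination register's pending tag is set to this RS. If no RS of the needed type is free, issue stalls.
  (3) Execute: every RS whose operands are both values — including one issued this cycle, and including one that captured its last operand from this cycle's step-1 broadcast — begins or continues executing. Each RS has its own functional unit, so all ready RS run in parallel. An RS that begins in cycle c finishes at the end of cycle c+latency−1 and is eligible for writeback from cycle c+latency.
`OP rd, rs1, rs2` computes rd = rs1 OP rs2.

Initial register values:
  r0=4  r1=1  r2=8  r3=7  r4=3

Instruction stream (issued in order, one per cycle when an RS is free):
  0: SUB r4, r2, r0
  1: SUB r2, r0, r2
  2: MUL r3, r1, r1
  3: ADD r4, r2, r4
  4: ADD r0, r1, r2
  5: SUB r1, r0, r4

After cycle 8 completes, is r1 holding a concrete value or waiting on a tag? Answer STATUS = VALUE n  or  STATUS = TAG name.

  c1: issue SUB r4<-Add1  regs: r0:4,r1:1,r2:8,r3:7,r4:Add1
  c2: issue SUB r2<-Add2  regs: r0:4,r1:1,r2:Add2,r3:7,r4:Add1
  c3: issue MUL r3<-Mul1  regs: r0:4,r1:1,r2:Add2,r3:Mul1,r4:Add1
  c4: CDB Add1=4; issue ADD r4<-Add1  regs: r0:4,r1:1,r2:Add2,r3:Mul1,r4:Add1
  c5: CDB Add2=-4; issue ADD r0<-Add2  regs: r0:Add2,r1:1,r2:-4,r3:Mul1,r4:Add1
  c6: stall  regs: r0:Add2,r1:1,r2:-4,r3:Mul1,r4:Add1
  c7: stall  regs: r0:Add2,r1:1,r2:-4,r3:Mul1,r4:Add1
  c8: CDB Add1=0; issue SUB r1<-Add1  regs: r0:Add2,r1:Add1,r2:-4,r3:Mul1,r4:0

STATUS = TAG Add1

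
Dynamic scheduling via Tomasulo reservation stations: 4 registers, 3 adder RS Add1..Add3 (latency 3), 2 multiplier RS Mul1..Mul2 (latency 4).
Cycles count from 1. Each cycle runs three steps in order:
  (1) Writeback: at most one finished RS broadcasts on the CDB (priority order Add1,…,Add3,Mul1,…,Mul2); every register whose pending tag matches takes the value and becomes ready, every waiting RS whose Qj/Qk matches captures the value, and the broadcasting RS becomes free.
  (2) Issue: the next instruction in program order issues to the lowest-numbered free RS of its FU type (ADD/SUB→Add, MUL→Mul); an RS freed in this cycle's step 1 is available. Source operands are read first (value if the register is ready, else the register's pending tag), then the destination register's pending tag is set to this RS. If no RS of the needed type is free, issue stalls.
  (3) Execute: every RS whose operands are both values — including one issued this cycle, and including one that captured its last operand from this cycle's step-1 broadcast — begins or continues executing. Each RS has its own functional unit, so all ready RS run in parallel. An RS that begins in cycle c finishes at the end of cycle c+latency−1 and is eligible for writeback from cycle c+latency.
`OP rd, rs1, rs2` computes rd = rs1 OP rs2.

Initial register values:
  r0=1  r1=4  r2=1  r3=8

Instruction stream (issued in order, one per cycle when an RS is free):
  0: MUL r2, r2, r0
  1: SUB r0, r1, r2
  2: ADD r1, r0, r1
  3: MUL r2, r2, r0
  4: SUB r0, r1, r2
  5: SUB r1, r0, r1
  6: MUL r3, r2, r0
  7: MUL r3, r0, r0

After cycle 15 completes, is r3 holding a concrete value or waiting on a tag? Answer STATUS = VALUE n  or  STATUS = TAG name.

  c1: issue MUL r2<-Mul1  regs: r0:1,r1:4,r2:Mul1,r3:8
  c2: issue SUB r0<-Add1  regs: r0:Add1,r1:4,r2:Mul1,r3:8
  c3: issue ADD r1<-Add2  regs: r0:Add1,r1:Add2,r2:Mul1,r3:8
  c4: issue MUL r2<-Mul2  regs: r0:Add1,r1:Add2,r2:Mul2,r3:8
  c5: CDB Mul1=1; issue SUB r0<-Add3  regs: r0:Add3,r1:Add2,r2:Mul2,r3:8
  c6: stall  regs: r0:Add3,r1:Add2,r2:Mul2,r3:8
  c7: stall  regs: r0:Add3,r1:Add2,r2:Mul2,r3:8
  c8: CDB Add1=3; issue SUB r1<-Add1  regs: r0:Add3,r1:Add1,r2:Mul2,r3:8
  c9: issue MUL r3<-Mul1  regs: r0:Add3,r1:Add1,r2:Mul2,r3:Mul1
  c10: stall  regs: r0:Add3,r1:Add1,r2:Mul2,r3:Mul1
  c11: CDB Add2=7; stall  regs: r0:Add3,r1:Add1,r2:Mul2,r3:Mul1
  c12: CDB Mul2=3; issue MUL r3<-Mul2  regs: r0:Add3,r1:Add1,r2:3,r3:Mul2
  c13: -  regs: r0:Add3,r1:Add1,r2:3,r3:Mul2
  c14: -  regs: r0:Add3,r1:Add1,r2:3,r3:Mul2
  c15: CDB Add3=4  regs: r0:4,r1:Add1,r2:3,r3:Mul2

STATUS = TAG Mul2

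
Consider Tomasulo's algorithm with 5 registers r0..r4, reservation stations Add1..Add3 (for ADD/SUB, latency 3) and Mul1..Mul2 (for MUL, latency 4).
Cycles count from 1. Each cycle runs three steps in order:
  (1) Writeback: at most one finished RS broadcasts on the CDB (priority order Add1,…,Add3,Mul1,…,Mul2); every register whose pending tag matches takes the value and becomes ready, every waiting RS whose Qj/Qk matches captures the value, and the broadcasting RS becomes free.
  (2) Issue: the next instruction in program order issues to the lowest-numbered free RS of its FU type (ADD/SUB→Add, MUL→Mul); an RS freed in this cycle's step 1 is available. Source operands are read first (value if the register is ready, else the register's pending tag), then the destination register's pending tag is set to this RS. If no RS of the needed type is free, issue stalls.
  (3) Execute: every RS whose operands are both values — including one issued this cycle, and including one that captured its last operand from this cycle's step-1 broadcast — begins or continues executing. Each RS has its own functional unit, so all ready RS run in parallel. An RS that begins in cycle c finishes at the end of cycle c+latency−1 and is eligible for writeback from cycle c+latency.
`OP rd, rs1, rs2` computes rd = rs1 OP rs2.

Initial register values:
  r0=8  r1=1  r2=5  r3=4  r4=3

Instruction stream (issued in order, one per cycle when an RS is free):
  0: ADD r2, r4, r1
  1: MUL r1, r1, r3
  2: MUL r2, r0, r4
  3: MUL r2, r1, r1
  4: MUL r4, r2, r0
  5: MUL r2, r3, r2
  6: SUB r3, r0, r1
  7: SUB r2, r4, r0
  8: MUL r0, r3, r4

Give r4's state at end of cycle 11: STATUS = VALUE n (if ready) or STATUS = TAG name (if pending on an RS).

STATUS = TAG Mul2

c1: issue ADD r2<-Add1 | r0:8,r1:1,r2:Add1,r3:4,r4:3
c2: issue MUL r1<-Mul1 | r0:8,r1:Mul1,r2:Add1,r3:4,r4:3
c3: issue MUL r2<-Mul2 | r0:8,r1:Mul1,r2:Mul2,r3:4,r4:3
c4: CDB Add1=4; stall | r0:8,r1:Mul1,r2:Mul2,r3:4,r4:3
c5: stall | r0:8,r1:Mul1,r2:Mul2,r3:4,r4:3
c6: CDB Mul1=4; issue MUL r2<-Mul1 | r0:8,r1:4,r2:Mul1,r3:4,r4:3
c7: CDB Mul2=24; issue MUL r4<-Mul2 | r0:8,r1:4,r2:Mul1,r3:4,r4:Mul2
c8: stall | r0:8,r1:4,r2:Mul1,r3:4,r4:Mul2
c9: stall | r0:8,r1:4,r2:Mul1,r3:4,r4:Mul2
c10: CDB Mul1=16; issue MUL r2<-Mul1 | r0:8,r1:4,r2:Mul1,r3:4,r4:Mul2
c11: issue SUB r3<-Add1 | r0:8,r1:4,r2:Mul1,r3:Add1,r4:Mul2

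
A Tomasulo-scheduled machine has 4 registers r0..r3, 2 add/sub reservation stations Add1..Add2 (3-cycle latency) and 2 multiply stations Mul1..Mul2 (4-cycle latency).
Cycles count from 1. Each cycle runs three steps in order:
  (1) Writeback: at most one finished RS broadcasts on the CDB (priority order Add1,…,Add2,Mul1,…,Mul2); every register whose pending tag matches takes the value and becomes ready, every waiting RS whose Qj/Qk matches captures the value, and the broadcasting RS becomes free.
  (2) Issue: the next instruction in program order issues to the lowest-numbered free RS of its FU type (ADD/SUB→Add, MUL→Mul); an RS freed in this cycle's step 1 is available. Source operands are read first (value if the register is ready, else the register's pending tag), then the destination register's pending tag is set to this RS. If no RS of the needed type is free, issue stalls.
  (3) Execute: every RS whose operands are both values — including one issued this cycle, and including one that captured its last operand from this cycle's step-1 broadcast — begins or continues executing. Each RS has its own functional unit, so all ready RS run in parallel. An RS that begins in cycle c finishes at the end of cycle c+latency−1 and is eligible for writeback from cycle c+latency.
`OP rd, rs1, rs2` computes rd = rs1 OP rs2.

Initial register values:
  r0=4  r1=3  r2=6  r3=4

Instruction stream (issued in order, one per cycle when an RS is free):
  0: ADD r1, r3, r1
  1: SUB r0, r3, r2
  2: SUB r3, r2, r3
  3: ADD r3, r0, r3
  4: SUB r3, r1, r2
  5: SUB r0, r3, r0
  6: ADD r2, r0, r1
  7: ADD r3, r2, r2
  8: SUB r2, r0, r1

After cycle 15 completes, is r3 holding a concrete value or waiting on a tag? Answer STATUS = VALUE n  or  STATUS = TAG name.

STATUS = TAG Add1

cycle 1: issue ADD r1<-Add1 // r0:4,r1:Add1,r2:6,r3:4
cycle 2: issue SUB r0<-Add2 // r0:Add2,r1:Add1,r2:6,r3:4
cycle 3: stall // r0:Add2,r1:Add1,r2:6,r3:4
cycle 4: CDB Add1=7; issue SUB r3<-Add1 // r0:Add2,r1:7,r2:6,r3:Add1
cycle 5: CDB Add2=-2; issue ADD r3<-Add2 // r0:-2,r1:7,r2:6,r3:Add2
cycle 6: stall // r0:-2,r1:7,r2:6,r3:Add2
cycle 7: CDB Add1=2; issue SUB r3<-Add1 // r0:-2,r1:7,r2:6,r3:Add1
cycle 8: stall // r0:-2,r1:7,r2:6,r3:Add1
cycle 9: stall // r0:-2,r1:7,r2:6,r3:Add1
cycle 10: CDB Add1=1; issue SUB r0<-Add1 // r0:Add1,r1:7,r2:6,r3:1
cycle 11: CDB Add2=0; issue ADD r2<-Add2 // r0:Add1,r1:7,r2:Add2,r3:1
cycle 12: stall // r0:Add1,r1:7,r2:Add2,r3:1
cycle 13: CDB Add1=3; issue ADD r3<-Add1 // r0:3,r1:7,r2:Add2,r3:Add1
cycle 14: stall // r0:3,r1:7,r2:Add2,r3:Add1
cycle 15: stall // r0:3,r1:7,r2:Add2,r3:Add1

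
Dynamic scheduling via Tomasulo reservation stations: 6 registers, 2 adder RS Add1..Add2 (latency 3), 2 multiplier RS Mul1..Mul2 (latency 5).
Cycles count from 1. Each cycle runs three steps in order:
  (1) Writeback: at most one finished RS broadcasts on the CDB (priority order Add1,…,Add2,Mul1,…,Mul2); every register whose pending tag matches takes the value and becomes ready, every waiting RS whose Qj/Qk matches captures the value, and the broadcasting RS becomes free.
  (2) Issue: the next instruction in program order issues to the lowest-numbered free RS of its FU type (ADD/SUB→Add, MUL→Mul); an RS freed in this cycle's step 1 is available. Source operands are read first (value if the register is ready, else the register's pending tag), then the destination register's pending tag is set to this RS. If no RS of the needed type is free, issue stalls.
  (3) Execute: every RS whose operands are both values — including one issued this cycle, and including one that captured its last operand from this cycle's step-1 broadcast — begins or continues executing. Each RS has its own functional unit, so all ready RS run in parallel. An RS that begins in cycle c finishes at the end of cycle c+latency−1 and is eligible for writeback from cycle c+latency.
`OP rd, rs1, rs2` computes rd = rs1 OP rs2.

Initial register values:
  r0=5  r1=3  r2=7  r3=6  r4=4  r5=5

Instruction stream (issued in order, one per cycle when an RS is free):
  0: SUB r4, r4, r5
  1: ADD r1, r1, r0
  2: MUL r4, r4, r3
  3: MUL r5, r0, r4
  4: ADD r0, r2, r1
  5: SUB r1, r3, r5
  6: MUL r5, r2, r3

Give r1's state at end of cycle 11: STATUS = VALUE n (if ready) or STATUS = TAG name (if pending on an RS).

STATUS = TAG Add2

cycle 1: issue SUB r4<-Add1 // r0:5,r1:3,r2:7,r3:6,r4:Add1,r5:5
cycle 2: issue ADD r1<-Add2 // r0:5,r1:Add2,r2:7,r3:6,r4:Add1,r5:5
cycle 3: issue MUL r4<-Mul1 // r0:5,r1:Add2,r2:7,r3:6,r4:Mul1,r5:5
cycle 4: CDB Add1=-1; issue MUL r5<-Mul2 // r0:5,r1:Add2,r2:7,r3:6,r4:Mul1,r5:Mul2
cycle 5: CDB Add2=8; issue ADD r0<-Add1 // r0:Add1,r1:8,r2:7,r3:6,r4:Mul1,r5:Mul2
cycle 6: issue SUB r1<-Add2 // r0:Add1,r1:Add2,r2:7,r3:6,r4:Mul1,r5:Mul2
cycle 7: stall // r0:Add1,r1:Add2,r2:7,r3:6,r4:Mul1,r5:Mul2
cycle 8: CDB Add1=15; stall // r0:15,r1:Add2,r2:7,r3:6,r4:Mul1,r5:Mul2
cycle 9: CDB Mul1=-6; issue MUL r5<-Mul1 // r0:15,r1:Add2,r2:7,r3:6,r4:-6,r5:Mul1
cycle 10: - // r0:15,r1:Add2,r2:7,r3:6,r4:-6,r5:Mul1
cycle 11: - // r0:15,r1:Add2,r2:7,r3:6,r4:-6,r5:Mul1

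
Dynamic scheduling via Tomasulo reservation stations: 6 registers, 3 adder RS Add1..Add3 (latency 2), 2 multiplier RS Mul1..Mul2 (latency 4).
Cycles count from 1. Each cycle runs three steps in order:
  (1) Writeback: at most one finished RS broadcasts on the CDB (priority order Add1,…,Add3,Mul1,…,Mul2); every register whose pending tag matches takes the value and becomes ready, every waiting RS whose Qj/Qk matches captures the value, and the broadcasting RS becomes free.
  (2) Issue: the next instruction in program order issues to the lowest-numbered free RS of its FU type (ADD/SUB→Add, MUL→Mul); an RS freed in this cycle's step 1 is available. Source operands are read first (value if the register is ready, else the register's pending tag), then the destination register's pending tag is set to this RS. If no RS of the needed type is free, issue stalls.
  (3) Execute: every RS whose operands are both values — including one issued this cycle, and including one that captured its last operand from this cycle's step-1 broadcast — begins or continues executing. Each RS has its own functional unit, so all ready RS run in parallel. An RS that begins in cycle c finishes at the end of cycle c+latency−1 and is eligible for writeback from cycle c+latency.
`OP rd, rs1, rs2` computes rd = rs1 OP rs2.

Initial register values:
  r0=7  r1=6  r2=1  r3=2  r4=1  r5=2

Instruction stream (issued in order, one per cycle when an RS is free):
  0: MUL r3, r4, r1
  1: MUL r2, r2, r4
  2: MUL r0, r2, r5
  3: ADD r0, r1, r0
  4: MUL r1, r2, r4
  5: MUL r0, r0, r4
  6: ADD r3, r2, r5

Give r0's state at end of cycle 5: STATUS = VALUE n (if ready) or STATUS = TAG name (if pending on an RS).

STATUS = TAG Mul1

cycle 1: issue MUL r3<-Mul1 // r0:7,r1:6,r2:1,r3:Mul1,r4:1,r5:2
cycle 2: issue MUL r2<-Mul2 // r0:7,r1:6,r2:Mul2,r3:Mul1,r4:1,r5:2
cycle 3: stall // r0:7,r1:6,r2:Mul2,r3:Mul1,r4:1,r5:2
cycle 4: stall // r0:7,r1:6,r2:Mul2,r3:Mul1,r4:1,r5:2
cycle 5: CDB Mul1=6; issue MUL r0<-Mul1 // r0:Mul1,r1:6,r2:Mul2,r3:6,r4:1,r5:2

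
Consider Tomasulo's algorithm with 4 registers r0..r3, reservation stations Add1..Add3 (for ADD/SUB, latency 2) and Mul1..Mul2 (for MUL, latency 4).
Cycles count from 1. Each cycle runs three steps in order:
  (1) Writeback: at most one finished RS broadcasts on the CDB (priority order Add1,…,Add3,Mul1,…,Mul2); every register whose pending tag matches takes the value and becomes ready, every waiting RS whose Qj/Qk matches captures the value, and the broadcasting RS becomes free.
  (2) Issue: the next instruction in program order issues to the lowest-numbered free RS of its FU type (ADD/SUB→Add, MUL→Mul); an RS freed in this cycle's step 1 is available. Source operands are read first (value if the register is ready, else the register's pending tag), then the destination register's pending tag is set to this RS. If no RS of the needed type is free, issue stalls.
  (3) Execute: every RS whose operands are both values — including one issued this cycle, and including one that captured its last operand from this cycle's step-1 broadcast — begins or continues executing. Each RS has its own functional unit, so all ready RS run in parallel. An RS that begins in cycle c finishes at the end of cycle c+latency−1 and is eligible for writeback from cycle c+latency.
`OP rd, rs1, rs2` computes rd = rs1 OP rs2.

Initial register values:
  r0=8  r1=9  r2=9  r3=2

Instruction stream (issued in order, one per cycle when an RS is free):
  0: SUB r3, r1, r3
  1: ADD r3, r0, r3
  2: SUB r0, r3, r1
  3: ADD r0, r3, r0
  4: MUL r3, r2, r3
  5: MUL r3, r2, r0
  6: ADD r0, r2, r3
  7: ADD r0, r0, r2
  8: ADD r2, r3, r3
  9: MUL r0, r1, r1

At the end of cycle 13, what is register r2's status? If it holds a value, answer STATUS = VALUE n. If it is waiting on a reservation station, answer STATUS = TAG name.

c1: issue SUB r3<-Add1 | r0:8,r1:9,r2:9,r3:Add1
c2: issue ADD r3<-Add2 | r0:8,r1:9,r2:9,r3:Add2
c3: CDB Add1=7; issue SUB r0<-Add1 | r0:Add1,r1:9,r2:9,r3:Add2
c4: issue ADD r0<-Add3 | r0:Add3,r1:9,r2:9,r3:Add2
c5: CDB Add2=15; issue MUL r3<-Mul1 | r0:Add3,r1:9,r2:9,r3:Mul1
c6: issue MUL r3<-Mul2 | r0:Add3,r1:9,r2:9,r3:Mul2
c7: CDB Add1=6; issue ADD r0<-Add1 | r0:Add1,r1:9,r2:9,r3:Mul2
c8: issue ADD r0<-Add2 | r0:Add2,r1:9,r2:9,r3:Mul2
c9: CDB Add3=21; issue ADD r2<-Add3 | r0:Add2,r1:9,r2:Add3,r3:Mul2
c10: CDB Mul1=135; issue MUL r0<-Mul1 | r0:Mul1,r1:9,r2:Add3,r3:Mul2
c11: - | r0:Mul1,r1:9,r2:Add3,r3:Mul2
c12: - | r0:Mul1,r1:9,r2:Add3,r3:Mul2
c13: CDB Mul2=189 | r0:Mul1,r1:9,r2:Add3,r3:189

STATUS = TAG Add3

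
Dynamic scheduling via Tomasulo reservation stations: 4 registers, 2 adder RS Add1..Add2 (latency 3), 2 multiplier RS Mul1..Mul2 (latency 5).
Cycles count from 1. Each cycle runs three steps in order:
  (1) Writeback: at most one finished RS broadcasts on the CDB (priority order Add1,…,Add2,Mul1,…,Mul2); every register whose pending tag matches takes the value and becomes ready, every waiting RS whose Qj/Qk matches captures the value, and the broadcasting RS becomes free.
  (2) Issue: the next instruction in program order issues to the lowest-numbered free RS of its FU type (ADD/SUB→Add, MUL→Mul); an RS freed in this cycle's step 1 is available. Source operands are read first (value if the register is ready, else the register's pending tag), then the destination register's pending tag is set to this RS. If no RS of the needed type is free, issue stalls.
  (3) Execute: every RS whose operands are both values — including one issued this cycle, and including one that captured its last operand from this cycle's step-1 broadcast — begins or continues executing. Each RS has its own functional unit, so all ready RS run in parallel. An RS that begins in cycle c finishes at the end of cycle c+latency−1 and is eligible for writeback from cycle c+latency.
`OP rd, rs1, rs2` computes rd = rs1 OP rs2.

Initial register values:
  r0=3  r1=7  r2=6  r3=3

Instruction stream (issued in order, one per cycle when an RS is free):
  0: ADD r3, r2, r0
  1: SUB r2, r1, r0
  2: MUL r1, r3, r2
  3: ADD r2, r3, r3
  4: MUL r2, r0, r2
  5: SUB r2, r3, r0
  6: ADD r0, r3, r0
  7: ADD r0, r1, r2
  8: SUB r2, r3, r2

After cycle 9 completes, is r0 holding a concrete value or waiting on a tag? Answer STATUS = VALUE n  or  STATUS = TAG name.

STATUS = TAG Add2

  c1: issue ADD r3<-Add1  regs: r0:3,r1:7,r2:6,r3:Add1
  c2: issue SUB r2<-Add2  regs: r0:3,r1:7,r2:Add2,r3:Add1
  c3: issue MUL r1<-Mul1  regs: r0:3,r1:Mul1,r2:Add2,r3:Add1
  c4: CDB Add1=9; issue ADD r2<-Add1  regs: r0:3,r1:Mul1,r2:Add1,r3:9
  c5: CDB Add2=4; issue MUL r2<-Mul2  regs: r0:3,r1:Mul1,r2:Mul2,r3:9
  c6: issue SUB r2<-Add2  regs: r0:3,r1:Mul1,r2:Add2,r3:9
  c7: CDB Add1=18; issue ADD r0<-Add1  regs: r0:Add1,r1:Mul1,r2:Add2,r3:9
  c8: stall  regs: r0:Add1,r1:Mul1,r2:Add2,r3:9
  c9: CDB Add2=6; issue ADD r0<-Add2  regs: r0:Add2,r1:Mul1,r2:6,r3:9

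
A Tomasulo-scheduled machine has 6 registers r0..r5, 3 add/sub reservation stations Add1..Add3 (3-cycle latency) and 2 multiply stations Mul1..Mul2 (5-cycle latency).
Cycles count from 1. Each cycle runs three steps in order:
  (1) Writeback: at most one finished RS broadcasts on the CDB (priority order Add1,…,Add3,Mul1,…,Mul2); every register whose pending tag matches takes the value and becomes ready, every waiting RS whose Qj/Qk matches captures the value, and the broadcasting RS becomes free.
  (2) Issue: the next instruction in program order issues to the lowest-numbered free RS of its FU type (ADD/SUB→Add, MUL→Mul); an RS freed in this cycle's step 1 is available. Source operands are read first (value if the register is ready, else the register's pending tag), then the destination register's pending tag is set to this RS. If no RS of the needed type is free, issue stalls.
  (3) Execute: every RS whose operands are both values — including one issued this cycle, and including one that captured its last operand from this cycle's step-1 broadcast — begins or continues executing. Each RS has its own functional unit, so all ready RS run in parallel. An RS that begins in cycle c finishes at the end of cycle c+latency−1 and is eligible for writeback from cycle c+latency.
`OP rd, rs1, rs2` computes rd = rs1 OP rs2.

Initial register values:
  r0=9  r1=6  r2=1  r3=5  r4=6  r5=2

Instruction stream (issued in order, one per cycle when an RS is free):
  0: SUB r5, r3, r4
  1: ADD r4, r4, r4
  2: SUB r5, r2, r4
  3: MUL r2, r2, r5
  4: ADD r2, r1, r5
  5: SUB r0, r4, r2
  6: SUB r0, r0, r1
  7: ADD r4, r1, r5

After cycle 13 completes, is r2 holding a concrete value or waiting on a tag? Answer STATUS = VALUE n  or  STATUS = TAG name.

STATUS = VALUE -5

c1: issue SUB r5<-Add1 | r0:9,r1:6,r2:1,r3:5,r4:6,r5:Add1
c2: issue ADD r4<-Add2 | r0:9,r1:6,r2:1,r3:5,r4:Add2,r5:Add1
c3: issue SUB r5<-Add3 | r0:9,r1:6,r2:1,r3:5,r4:Add2,r5:Add3
c4: CDB Add1=-1; issue MUL r2<-Mul1 | r0:9,r1:6,r2:Mul1,r3:5,r4:Add2,r5:Add3
c5: CDB Add2=12; issue ADD r2<-Add1 | r0:9,r1:6,r2:Add1,r3:5,r4:12,r5:Add3
c6: issue SUB r0<-Add2 | r0:Add2,r1:6,r2:Add1,r3:5,r4:12,r5:Add3
c7: stall | r0:Add2,r1:6,r2:Add1,r3:5,r4:12,r5:Add3
c8: CDB Add3=-11; issue SUB r0<-Add3 | r0:Add3,r1:6,r2:Add1,r3:5,r4:12,r5:-11
c9: stall | r0:Add3,r1:6,r2:Add1,r3:5,r4:12,r5:-11
c10: stall | r0:Add3,r1:6,r2:Add1,r3:5,r4:12,r5:-11
c11: CDB Add1=-5; issue ADD r4<-Add1 | r0:Add3,r1:6,r2:-5,r3:5,r4:Add1,r5:-11
c12: - | r0:Add3,r1:6,r2:-5,r3:5,r4:Add1,r5:-11
c13: CDB Mul1=-11 | r0:Add3,r1:6,r2:-5,r3:5,r4:Add1,r5:-11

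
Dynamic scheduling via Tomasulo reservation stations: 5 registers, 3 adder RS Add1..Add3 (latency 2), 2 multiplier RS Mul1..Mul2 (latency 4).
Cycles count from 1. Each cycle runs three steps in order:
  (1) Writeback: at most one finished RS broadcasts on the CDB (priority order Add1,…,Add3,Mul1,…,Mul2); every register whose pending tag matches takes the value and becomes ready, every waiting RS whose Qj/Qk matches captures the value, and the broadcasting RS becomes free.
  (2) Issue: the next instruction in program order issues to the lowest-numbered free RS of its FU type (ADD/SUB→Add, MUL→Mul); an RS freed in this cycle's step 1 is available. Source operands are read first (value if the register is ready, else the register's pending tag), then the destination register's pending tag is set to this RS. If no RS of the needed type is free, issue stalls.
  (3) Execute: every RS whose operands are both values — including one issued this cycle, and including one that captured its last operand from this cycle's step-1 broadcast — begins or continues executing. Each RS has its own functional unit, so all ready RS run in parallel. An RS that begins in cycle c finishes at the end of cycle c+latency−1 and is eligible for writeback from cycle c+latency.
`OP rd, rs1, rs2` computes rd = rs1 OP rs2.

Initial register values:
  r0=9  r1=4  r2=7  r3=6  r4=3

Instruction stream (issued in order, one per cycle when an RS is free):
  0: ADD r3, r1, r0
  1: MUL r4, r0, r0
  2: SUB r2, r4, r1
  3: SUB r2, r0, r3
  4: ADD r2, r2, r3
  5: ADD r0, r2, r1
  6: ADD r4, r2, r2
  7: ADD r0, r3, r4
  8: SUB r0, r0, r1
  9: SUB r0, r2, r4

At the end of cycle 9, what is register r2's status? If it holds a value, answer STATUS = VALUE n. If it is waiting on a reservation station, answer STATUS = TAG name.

cycle 1: issue ADD r3<-Add1 // r0:9,r1:4,r2:7,r3:Add1,r4:3
cycle 2: issue MUL r4<-Mul1 // r0:9,r1:4,r2:7,r3:Add1,r4:Mul1
cycle 3: CDB Add1=13; issue SUB r2<-Add1 // r0:9,r1:4,r2:Add1,r3:13,r4:Mul1
cycle 4: issue SUB r2<-Add2 // r0:9,r1:4,r2:Add2,r3:13,r4:Mul1
cycle 5: issue ADD r2<-Add3 // r0:9,r1:4,r2:Add3,r3:13,r4:Mul1
cycle 6: CDB Add2=-4; issue ADD r0<-Add2 // r0:Add2,r1:4,r2:Add3,r3:13,r4:Mul1
cycle 7: CDB Mul1=81; stall // r0:Add2,r1:4,r2:Add3,r3:13,r4:81
cycle 8: CDB Add3=9; issue ADD r4<-Add3 // r0:Add2,r1:4,r2:9,r3:13,r4:Add3
cycle 9: CDB Add1=77; issue ADD r0<-Add1 // r0:Add1,r1:4,r2:9,r3:13,r4:Add3

STATUS = VALUE 9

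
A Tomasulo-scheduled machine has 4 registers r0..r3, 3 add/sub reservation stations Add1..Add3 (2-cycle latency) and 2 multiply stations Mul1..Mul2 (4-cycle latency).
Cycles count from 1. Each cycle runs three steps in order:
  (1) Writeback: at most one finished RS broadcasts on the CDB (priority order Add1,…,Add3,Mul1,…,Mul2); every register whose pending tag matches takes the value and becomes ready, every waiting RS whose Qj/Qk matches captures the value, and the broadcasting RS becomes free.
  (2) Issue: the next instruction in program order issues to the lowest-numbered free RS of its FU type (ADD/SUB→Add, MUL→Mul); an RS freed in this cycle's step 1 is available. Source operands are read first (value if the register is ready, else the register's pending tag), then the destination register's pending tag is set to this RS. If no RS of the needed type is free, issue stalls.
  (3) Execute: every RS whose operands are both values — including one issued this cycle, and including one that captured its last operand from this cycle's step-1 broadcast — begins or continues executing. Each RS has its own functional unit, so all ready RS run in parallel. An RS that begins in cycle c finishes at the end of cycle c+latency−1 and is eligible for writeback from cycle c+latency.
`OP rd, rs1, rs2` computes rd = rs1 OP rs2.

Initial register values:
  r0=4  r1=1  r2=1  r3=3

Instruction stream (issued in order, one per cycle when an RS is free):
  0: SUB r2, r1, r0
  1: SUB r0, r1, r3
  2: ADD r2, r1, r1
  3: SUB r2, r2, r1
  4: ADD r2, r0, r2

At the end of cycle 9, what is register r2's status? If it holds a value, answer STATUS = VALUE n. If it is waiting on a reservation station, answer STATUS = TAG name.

STATUS = VALUE -1

cycle 1: issue SUB r2<-Add1 // r0:4,r1:1,r2:Add1,r3:3
cycle 2: issue SUB r0<-Add2 // r0:Add2,r1:1,r2:Add1,r3:3
cycle 3: CDB Add1=-3; issue ADD r2<-Add1 // r0:Add2,r1:1,r2:Add1,r3:3
cycle 4: CDB Add2=-2; issue SUB r2<-Add2 // r0:-2,r1:1,r2:Add2,r3:3
cycle 5: CDB Add1=2; issue ADD r2<-Add1 // r0:-2,r1:1,r2:Add1,r3:3
cycle 6: - // r0:-2,r1:1,r2:Add1,r3:3
cycle 7: CDB Add2=1 // r0:-2,r1:1,r2:Add1,r3:3
cycle 8: - // r0:-2,r1:1,r2:Add1,r3:3
cycle 9: CDB Add1=-1 // r0:-2,r1:1,r2:-1,r3:3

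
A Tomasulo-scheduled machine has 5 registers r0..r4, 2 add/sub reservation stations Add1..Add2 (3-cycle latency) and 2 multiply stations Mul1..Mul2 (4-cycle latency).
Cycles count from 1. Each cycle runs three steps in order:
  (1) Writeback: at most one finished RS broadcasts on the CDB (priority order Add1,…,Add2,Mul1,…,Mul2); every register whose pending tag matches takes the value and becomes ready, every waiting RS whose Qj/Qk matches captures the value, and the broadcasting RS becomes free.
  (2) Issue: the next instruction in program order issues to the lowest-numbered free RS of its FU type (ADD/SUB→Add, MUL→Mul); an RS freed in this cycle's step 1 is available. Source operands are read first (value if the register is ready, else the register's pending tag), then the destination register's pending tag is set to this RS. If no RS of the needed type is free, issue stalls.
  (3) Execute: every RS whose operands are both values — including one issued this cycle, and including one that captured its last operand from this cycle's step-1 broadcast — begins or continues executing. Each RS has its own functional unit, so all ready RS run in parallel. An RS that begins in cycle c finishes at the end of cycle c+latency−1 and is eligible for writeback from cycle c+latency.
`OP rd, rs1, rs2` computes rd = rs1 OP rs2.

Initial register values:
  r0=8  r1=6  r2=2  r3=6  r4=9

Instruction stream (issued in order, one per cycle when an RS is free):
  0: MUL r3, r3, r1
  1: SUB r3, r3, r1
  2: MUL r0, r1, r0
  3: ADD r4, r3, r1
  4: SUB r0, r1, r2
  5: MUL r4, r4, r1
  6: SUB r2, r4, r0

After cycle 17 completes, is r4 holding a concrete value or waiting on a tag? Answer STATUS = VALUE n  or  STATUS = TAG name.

STATUS = VALUE 216

cycle 1: issue MUL r3<-Mul1 // r0:8,r1:6,r2:2,r3:Mul1,r4:9
cycle 2: issue SUB r3<-Add1 // r0:8,r1:6,r2:2,r3:Add1,r4:9
cycle 3: issue MUL r0<-Mul2 // r0:Mul2,r1:6,r2:2,r3:Add1,r4:9
cycle 4: issue ADD r4<-Add2 // r0:Mul2,r1:6,r2:2,r3:Add1,r4:Add2
cycle 5: CDB Mul1=36; stall // r0:Mul2,r1:6,r2:2,r3:Add1,r4:Add2
cycle 6: stall // r0:Mul2,r1:6,r2:2,r3:Add1,r4:Add2
cycle 7: CDB Mul2=48; stall // r0:48,r1:6,r2:2,r3:Add1,r4:Add2
cycle 8: CDB Add1=30; issue SUB r0<-Add1 // r0:Add1,r1:6,r2:2,r3:30,r4:Add2
cycle 9: issue MUL r4<-Mul1 // r0:Add1,r1:6,r2:2,r3:30,r4:Mul1
cycle 10: stall // r0:Add1,r1:6,r2:2,r3:30,r4:Mul1
cycle 11: CDB Add1=4; issue SUB r2<-Add1 // r0:4,r1:6,r2:Add1,r3:30,r4:Mul1
cycle 12: CDB Add2=36 // r0:4,r1:6,r2:Add1,r3:30,r4:Mul1
cycle 13: - // r0:4,r1:6,r2:Add1,r3:30,r4:Mul1
cycle 14: - // r0:4,r1:6,r2:Add1,r3:30,r4:Mul1
cycle 15: - // r0:4,r1:6,r2:Add1,r3:30,r4:Mul1
cycle 16: CDB Mul1=216 // r0:4,r1:6,r2:Add1,r3:30,r4:216
cycle 17: - // r0:4,r1:6,r2:Add1,r3:30,r4:216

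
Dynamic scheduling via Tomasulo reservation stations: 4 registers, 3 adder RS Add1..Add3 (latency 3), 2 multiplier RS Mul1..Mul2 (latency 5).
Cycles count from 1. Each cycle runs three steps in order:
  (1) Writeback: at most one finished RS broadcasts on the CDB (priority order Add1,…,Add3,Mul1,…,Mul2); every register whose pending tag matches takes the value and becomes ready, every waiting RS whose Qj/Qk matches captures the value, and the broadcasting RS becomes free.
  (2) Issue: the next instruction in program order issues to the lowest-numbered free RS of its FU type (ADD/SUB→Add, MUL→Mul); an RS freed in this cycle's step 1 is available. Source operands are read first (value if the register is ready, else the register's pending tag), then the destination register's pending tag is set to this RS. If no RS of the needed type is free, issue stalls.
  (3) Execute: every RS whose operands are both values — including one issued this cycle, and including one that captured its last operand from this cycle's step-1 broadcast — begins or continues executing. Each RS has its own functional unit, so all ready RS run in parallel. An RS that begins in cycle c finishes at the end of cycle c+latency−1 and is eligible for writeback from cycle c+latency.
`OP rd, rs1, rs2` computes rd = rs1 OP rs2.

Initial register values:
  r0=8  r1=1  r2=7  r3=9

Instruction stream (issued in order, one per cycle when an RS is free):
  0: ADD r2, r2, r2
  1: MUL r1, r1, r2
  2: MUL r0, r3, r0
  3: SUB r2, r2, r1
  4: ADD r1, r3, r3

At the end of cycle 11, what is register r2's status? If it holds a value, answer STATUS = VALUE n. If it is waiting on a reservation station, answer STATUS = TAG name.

  c1: issue ADD r2<-Add1  regs: r0:8,r1:1,r2:Add1,r3:9
  c2: issue MUL r1<-Mul1  regs: r0:8,r1:Mul1,r2:Add1,r3:9
  c3: issue MUL r0<-Mul2  regs: r0:Mul2,r1:Mul1,r2:Add1,r3:9
  c4: CDB Add1=14; issue SUB r2<-Add1  regs: r0:Mul2,r1:Mul1,r2:Add1,r3:9
  c5: issue ADD r1<-Add2  regs: r0:Mul2,r1:Add2,r2:Add1,r3:9
  c6: -  regs: r0:Mul2,r1:Add2,r2:Add1,r3:9
  c7: -  regs: r0:Mul2,r1:Add2,r2:Add1,r3:9
  c8: CDB Add2=18  regs: r0:Mul2,r1:18,r2:Add1,r3:9
  c9: CDB Mul1=14  regs: r0:Mul2,r1:18,r2:Add1,r3:9
  c10: CDB Mul2=72  regs: r0:72,r1:18,r2:Add1,r3:9
  c11: -  regs: r0:72,r1:18,r2:Add1,r3:9

STATUS = TAG Add1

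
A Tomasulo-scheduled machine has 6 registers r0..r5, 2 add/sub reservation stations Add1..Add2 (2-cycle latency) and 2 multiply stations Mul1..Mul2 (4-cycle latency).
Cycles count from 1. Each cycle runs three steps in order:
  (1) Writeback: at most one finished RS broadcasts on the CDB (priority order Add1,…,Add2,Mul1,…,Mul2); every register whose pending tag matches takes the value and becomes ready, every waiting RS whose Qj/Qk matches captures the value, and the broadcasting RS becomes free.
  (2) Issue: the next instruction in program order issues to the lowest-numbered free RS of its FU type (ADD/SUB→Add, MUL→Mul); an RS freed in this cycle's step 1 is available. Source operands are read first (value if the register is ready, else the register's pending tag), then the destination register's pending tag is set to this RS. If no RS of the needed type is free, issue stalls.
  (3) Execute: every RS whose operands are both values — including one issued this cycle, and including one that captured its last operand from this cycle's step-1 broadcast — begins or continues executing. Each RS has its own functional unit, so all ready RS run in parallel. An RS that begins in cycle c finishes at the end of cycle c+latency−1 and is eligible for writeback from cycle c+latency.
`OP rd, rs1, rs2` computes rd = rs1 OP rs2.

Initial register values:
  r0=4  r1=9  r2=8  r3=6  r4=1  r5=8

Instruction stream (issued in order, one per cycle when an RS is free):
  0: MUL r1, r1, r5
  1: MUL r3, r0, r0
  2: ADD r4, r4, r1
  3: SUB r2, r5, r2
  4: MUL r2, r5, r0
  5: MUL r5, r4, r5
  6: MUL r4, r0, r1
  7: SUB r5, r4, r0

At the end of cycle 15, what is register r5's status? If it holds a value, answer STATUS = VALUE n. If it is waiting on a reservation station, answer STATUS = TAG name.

STATUS = VALUE 284

c1: issue MUL r1<-Mul1 | r0:4,r1:Mul1,r2:8,r3:6,r4:1,r5:8
c2: issue MUL r3<-Mul2 | r0:4,r1:Mul1,r2:8,r3:Mul2,r4:1,r5:8
c3: issue ADD r4<-Add1 | r0:4,r1:Mul1,r2:8,r3:Mul2,r4:Add1,r5:8
c4: issue SUB r2<-Add2 | r0:4,r1:Mul1,r2:Add2,r3:Mul2,r4:Add1,r5:8
c5: CDB Mul1=72; issue MUL r2<-Mul1 | r0:4,r1:72,r2:Mul1,r3:Mul2,r4:Add1,r5:8
c6: CDB Add2=0; stall | r0:4,r1:72,r2:Mul1,r3:Mul2,r4:Add1,r5:8
c7: CDB Add1=73; stall | r0:4,r1:72,r2:Mul1,r3:Mul2,r4:73,r5:8
c8: CDB Mul2=16; issue MUL r5<-Mul2 | r0:4,r1:72,r2:Mul1,r3:16,r4:73,r5:Mul2
c9: CDB Mul1=32; issue MUL r4<-Mul1 | r0:4,r1:72,r2:32,r3:16,r4:Mul1,r5:Mul2
c10: issue SUB r5<-Add1 | r0:4,r1:72,r2:32,r3:16,r4:Mul1,r5:Add1
c11: - | r0:4,r1:72,r2:32,r3:16,r4:Mul1,r5:Add1
c12: CDB Mul2=584 | r0:4,r1:72,r2:32,r3:16,r4:Mul1,r5:Add1
c13: CDB Mul1=288 | r0:4,r1:72,r2:32,r3:16,r4:288,r5:Add1
c14: - | r0:4,r1:72,r2:32,r3:16,r4:288,r5:Add1
c15: CDB Add1=284 | r0:4,r1:72,r2:32,r3:16,r4:288,r5:284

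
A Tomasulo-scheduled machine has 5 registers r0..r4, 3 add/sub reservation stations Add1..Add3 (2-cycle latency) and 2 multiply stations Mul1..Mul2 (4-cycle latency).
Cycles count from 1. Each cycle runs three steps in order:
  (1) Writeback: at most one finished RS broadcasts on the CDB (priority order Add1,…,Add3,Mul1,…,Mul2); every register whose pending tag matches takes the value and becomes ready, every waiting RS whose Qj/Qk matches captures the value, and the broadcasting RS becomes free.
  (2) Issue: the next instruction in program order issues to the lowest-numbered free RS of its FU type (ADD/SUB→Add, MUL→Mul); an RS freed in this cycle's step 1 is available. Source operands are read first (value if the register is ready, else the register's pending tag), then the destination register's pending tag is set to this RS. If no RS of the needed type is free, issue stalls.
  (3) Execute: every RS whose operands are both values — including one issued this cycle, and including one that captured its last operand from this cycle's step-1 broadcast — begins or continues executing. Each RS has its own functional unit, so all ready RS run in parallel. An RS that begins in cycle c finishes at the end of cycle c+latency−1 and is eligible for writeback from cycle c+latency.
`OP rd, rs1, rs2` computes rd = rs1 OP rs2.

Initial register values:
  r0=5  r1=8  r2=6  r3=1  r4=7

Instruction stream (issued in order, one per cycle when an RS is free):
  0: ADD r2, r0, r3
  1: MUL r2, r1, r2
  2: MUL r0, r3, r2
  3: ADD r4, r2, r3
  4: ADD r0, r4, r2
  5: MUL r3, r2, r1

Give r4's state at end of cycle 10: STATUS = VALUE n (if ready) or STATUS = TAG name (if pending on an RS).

cycle 1: issue ADD r2<-Add1 // r0:5,r1:8,r2:Add1,r3:1,r4:7
cycle 2: issue MUL r2<-Mul1 // r0:5,r1:8,r2:Mul1,r3:1,r4:7
cycle 3: CDB Add1=6; issue MUL r0<-Mul2 // r0:Mul2,r1:8,r2:Mul1,r3:1,r4:7
cycle 4: issue ADD r4<-Add1 // r0:Mul2,r1:8,r2:Mul1,r3:1,r4:Add1
cycle 5: issue ADD r0<-Add2 // r0:Add2,r1:8,r2:Mul1,r3:1,r4:Add1
cycle 6: stall // r0:Add2,r1:8,r2:Mul1,r3:1,r4:Add1
cycle 7: CDB Mul1=48; issue MUL r3<-Mul1 // r0:Add2,r1:8,r2:48,r3:Mul1,r4:Add1
cycle 8: - // r0:Add2,r1:8,r2:48,r3:Mul1,r4:Add1
cycle 9: CDB Add1=49 // r0:Add2,r1:8,r2:48,r3:Mul1,r4:49
cycle 10: - // r0:Add2,r1:8,r2:48,r3:Mul1,r4:49

STATUS = VALUE 49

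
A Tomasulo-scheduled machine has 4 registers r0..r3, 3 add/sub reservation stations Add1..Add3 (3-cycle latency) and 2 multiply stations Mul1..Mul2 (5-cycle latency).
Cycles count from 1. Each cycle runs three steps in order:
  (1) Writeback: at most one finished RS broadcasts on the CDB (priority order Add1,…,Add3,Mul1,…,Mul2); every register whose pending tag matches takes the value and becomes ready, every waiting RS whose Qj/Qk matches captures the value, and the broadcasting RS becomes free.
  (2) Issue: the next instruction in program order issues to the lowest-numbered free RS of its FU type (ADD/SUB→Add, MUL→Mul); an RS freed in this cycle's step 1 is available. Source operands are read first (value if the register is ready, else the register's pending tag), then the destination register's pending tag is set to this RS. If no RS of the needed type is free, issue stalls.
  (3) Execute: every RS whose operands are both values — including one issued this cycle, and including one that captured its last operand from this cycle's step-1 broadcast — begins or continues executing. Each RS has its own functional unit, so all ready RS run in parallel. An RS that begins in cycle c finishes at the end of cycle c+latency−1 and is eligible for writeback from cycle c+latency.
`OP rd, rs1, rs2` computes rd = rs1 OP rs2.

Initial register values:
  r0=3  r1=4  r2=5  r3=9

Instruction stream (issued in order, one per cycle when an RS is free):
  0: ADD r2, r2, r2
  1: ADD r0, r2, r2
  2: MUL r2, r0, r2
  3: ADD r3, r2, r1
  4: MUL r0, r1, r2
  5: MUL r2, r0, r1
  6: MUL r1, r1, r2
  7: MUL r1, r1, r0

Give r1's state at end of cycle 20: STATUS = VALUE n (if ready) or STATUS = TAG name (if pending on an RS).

c1: issue ADD r2<-Add1 | r0:3,r1:4,r2:Add1,r3:9
c2: issue ADD r0<-Add2 | r0:Add2,r1:4,r2:Add1,r3:9
c3: issue MUL r2<-Mul1 | r0:Add2,r1:4,r2:Mul1,r3:9
c4: CDB Add1=10; issue ADD r3<-Add1 | r0:Add2,r1:4,r2:Mul1,r3:Add1
c5: issue MUL r0<-Mul2 | r0:Mul2,r1:4,r2:Mul1,r3:Add1
c6: stall | r0:Mul2,r1:4,r2:Mul1,r3:Add1
c7: CDB Add2=20; stall | r0:Mul2,r1:4,r2:Mul1,r3:Add1
c8: stall | r0:Mul2,r1:4,r2:Mul1,r3:Add1
c9: stall | r0:Mul2,r1:4,r2:Mul1,r3:Add1
c10: stall | r0:Mul2,r1:4,r2:Mul1,r3:Add1
c11: stall | r0:Mul2,r1:4,r2:Mul1,r3:Add1
c12: CDB Mul1=200; issue MUL r2<-Mul1 | r0:Mul2,r1:4,r2:Mul1,r3:Add1
c13: stall | r0:Mul2,r1:4,r2:Mul1,r3:Add1
c14: stall | r0:Mul2,r1:4,r2:Mul1,r3:Add1
c15: CDB Add1=204; stall | r0:Mul2,r1:4,r2:Mul1,r3:204
c16: stall | r0:Mul2,r1:4,r2:Mul1,r3:204
c17: CDB Mul2=800; issue MUL r1<-Mul2 | r0:800,r1:Mul2,r2:Mul1,r3:204
c18: stall | r0:800,r1:Mul2,r2:Mul1,r3:204
c19: stall | r0:800,r1:Mul2,r2:Mul1,r3:204
c20: stall | r0:800,r1:Mul2,r2:Mul1,r3:204

STATUS = TAG Mul2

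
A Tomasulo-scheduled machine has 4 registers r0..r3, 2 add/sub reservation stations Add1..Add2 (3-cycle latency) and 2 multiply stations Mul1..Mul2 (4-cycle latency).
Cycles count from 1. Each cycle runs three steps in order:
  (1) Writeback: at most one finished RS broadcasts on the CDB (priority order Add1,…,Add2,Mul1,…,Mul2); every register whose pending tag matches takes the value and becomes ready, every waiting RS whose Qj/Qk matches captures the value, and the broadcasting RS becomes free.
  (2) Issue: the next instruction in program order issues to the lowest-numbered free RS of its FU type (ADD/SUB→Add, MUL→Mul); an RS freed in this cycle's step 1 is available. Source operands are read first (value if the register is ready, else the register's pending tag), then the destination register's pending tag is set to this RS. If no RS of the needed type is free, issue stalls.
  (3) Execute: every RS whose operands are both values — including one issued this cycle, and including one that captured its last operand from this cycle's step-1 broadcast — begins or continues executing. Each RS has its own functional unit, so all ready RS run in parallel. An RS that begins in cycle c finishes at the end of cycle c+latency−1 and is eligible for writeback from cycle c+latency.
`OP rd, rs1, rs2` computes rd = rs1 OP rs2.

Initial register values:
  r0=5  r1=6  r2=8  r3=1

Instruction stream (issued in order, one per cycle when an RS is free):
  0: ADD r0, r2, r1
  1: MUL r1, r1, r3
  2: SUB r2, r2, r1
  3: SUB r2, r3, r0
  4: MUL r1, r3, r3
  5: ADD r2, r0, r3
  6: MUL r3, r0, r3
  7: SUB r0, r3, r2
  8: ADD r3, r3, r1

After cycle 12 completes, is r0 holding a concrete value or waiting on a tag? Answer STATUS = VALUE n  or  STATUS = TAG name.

c1: issue ADD r0<-Add1 | r0:Add1,r1:6,r2:8,r3:1
c2: issue MUL r1<-Mul1 | r0:Add1,r1:Mul1,r2:8,r3:1
c3: issue SUB r2<-Add2 | r0:Add1,r1:Mul1,r2:Add2,r3:1
c4: CDB Add1=14; issue SUB r2<-Add1 | r0:14,r1:Mul1,r2:Add1,r3:1
c5: issue MUL r1<-Mul2 | r0:14,r1:Mul2,r2:Add1,r3:1
c6: CDB Mul1=6; stall | r0:14,r1:Mul2,r2:Add1,r3:1
c7: CDB Add1=-13; issue ADD r2<-Add1 | r0:14,r1:Mul2,r2:Add1,r3:1
c8: issue MUL r3<-Mul1 | r0:14,r1:Mul2,r2:Add1,r3:Mul1
c9: CDB Add2=2; issue SUB r0<-Add2 | r0:Add2,r1:Mul2,r2:Add1,r3:Mul1
c10: CDB Add1=15; issue ADD r3<-Add1 | r0:Add2,r1:Mul2,r2:15,r3:Add1
c11: CDB Mul2=1 | r0:Add2,r1:1,r2:15,r3:Add1
c12: CDB Mul1=14 | r0:Add2,r1:1,r2:15,r3:Add1

STATUS = TAG Add2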